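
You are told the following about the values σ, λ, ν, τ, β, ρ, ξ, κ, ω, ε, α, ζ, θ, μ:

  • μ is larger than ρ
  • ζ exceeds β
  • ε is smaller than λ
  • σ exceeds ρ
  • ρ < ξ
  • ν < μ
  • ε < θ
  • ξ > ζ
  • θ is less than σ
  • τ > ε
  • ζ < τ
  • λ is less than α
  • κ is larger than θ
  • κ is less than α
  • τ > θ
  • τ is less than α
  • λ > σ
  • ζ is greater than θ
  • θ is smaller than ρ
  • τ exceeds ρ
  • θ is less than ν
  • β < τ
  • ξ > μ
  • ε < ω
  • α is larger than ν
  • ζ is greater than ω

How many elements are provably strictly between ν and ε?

1

Chaining upward from ε reaches: θ, ρ, ω, σ, λ, κ, ζ, τ, μ, α, ξ.
Chaining downward from ν reaches: θ.
Strictly between ε and ν are those in both lists: θ — 1 element.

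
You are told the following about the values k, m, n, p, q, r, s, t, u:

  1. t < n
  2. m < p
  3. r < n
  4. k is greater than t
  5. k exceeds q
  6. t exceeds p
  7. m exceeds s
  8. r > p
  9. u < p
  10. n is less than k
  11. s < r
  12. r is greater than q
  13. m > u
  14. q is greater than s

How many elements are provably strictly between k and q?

Chaining upward from q reaches: r, n.
Chaining downward from k reaches: u, s, m, p, r, t, n.
Strictly between q and k are those in both lists: r, n — 2 elements.

2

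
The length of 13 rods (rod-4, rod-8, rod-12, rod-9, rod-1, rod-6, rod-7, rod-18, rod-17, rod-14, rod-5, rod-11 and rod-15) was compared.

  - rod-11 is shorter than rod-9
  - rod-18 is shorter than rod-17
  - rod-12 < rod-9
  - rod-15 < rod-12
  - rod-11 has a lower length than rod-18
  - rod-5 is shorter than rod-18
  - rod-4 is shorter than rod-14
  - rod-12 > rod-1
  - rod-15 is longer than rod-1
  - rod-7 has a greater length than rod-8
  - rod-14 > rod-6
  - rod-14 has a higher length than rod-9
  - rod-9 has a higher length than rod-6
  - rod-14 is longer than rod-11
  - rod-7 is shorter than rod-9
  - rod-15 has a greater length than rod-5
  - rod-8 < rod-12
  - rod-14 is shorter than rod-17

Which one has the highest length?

rod-1 is not greatest since rod-1 < rod-15; rod-8 is not greatest since rod-8 < rod-12; rod-11 is not greatest since rod-11 < rod-9; rod-5 is not greatest since rod-5 < rod-15; rod-7 is not greatest since rod-7 < rod-9; rod-18 is not greatest since rod-18 < rod-17; rod-6 is not greatest since rod-6 < rod-14; rod-15 is not greatest since rod-15 < rod-12; rod-12 is not greatest since rod-12 < rod-9; rod-4 is not greatest since rod-4 < rod-14; rod-9 is not greatest since rod-9 < rod-14; rod-14 is not greatest since rod-14 < rod-17.
Only rod-17 has nothing above it, so rod-17 is the highest length.

rod-17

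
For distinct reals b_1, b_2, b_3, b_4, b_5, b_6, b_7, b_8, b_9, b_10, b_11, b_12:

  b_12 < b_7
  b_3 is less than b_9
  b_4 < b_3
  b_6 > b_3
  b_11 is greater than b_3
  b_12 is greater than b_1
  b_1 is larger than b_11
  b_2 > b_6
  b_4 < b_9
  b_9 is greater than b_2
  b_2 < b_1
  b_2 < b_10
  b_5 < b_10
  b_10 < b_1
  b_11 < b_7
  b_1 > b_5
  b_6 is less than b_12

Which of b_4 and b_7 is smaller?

b_4

b_4 < b_3 and b_3 < b_6 give b_4 < b_6.
With b_6 < b_2: b_4 < b_3 < b_6 < b_2.
Then b_2 < b_10 extends the chain to b_10.
With b_10 < b_1: b_4 < b_3 < b_6 < b_2 < b_10 < b_1.
Then b_1 < b_12 extends the chain to b_12.
With b_12 < b_7: b_4 < b_3 < b_6 < b_2 < b_10 < b_1 < b_12 < b_7.
So b_4 < b_7; b_4 is the smaller of the two.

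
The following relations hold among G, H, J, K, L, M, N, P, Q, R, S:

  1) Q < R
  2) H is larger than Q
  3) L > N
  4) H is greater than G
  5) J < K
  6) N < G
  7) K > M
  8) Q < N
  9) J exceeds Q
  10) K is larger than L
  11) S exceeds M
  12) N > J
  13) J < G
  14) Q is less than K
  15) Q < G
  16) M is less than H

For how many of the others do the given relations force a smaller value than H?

5

Directly below H: Q, M, G.
One step further: J, N (5 so far).
Nothing else is reachable below H; 5 in all.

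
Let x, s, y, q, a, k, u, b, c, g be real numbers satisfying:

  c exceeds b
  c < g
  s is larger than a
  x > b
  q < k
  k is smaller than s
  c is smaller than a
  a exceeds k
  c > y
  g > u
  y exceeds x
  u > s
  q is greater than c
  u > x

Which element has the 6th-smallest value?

k

The consecutive relations fix a unique order: b < x < y < c < q < k < a < s < u < g.
The 6th smallest is k.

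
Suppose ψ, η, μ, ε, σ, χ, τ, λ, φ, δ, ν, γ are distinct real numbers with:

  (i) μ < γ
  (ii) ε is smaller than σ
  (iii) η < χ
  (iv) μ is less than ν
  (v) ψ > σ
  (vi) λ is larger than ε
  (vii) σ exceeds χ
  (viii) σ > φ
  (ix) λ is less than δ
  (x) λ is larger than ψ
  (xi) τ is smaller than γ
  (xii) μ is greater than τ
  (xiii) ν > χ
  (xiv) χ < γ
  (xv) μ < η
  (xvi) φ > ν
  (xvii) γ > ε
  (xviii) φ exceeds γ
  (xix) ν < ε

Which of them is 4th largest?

σ

Piecing the relations together gives one ordering: τ < μ < η < χ < ν < ε < γ < φ < σ < ψ < λ < δ.
Counting 4 from the largest end gives σ.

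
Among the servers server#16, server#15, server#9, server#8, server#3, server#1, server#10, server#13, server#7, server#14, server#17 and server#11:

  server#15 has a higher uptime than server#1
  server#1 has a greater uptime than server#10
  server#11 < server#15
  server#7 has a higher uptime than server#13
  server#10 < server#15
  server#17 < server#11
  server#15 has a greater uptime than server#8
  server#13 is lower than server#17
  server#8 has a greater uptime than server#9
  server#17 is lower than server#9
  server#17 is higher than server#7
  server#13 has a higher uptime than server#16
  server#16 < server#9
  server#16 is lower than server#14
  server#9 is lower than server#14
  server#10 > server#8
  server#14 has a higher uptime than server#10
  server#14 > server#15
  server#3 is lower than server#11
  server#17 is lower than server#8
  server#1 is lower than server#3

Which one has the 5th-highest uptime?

Piecing the relations together gives one ordering: server#16 < server#13 < server#7 < server#17 < server#9 < server#8 < server#10 < server#1 < server#3 < server#11 < server#15 < server#14.
The 5th largest is server#1.

server#1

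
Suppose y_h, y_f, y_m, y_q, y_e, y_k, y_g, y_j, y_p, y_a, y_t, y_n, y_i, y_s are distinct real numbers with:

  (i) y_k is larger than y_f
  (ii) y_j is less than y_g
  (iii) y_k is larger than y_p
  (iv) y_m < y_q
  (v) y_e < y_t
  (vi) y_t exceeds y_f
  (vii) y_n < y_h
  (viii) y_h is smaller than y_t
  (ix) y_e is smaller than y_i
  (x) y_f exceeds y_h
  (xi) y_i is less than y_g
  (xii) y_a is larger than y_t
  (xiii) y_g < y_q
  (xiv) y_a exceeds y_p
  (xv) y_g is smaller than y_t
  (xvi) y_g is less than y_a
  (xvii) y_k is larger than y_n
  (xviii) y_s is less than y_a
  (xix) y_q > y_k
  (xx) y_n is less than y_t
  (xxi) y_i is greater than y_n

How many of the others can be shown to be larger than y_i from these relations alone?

From y_i the given relations immediately reach y_g.
From those, y_t, y_a, y_q — 4 in total.
No other element is forced above y_i by the given relations, so the count is 4.

4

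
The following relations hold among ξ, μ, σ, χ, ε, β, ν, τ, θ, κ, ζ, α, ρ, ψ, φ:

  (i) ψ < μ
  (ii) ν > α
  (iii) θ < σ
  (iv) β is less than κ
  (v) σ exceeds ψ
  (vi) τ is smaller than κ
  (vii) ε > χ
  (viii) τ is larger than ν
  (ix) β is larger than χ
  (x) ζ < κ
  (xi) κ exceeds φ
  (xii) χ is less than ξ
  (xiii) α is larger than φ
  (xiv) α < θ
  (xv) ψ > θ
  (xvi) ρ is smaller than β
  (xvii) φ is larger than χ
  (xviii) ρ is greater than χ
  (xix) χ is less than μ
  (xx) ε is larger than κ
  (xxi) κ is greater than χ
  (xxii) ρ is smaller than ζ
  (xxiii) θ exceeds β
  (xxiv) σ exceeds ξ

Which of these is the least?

χ

φ is not least since χ < φ; α is not least since φ < α; ρ is not least since χ < ρ; ζ is not least since ρ < ζ; β is not least since χ < β; θ is not least since β < θ; ξ is not least since χ < ξ; ν is not least since α < ν; ψ is not least since θ < ψ; τ is not least since ν < τ; κ is not least since χ < κ; σ is not least since θ < σ; μ is not least since ψ < μ; ε is not least since κ < ε.
Only χ has nothing below it, so χ is the least.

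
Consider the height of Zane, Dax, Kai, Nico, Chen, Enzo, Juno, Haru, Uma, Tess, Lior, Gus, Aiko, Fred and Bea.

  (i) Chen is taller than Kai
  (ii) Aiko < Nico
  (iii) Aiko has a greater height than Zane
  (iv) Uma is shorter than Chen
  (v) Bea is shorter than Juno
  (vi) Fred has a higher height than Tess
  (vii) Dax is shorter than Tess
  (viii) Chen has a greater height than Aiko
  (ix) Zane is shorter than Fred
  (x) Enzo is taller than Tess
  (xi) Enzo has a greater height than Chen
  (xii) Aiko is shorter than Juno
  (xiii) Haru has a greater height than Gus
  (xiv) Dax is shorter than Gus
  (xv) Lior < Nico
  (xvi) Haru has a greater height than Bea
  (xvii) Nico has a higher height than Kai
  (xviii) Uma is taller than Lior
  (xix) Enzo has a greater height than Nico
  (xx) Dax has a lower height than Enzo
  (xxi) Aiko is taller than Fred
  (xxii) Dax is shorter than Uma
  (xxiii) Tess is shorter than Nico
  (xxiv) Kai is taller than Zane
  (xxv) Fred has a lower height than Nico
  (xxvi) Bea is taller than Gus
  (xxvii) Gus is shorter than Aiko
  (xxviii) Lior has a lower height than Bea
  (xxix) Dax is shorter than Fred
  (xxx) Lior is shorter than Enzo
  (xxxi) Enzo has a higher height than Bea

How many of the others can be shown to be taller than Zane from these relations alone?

7

Directly above Zane: Kai, Fred, Aiko.
One step further: Chen, Nico, Juno (6 so far).
One step further: Enzo (7 so far).
No other element is forced above Zane by the given relations, so the count is 7.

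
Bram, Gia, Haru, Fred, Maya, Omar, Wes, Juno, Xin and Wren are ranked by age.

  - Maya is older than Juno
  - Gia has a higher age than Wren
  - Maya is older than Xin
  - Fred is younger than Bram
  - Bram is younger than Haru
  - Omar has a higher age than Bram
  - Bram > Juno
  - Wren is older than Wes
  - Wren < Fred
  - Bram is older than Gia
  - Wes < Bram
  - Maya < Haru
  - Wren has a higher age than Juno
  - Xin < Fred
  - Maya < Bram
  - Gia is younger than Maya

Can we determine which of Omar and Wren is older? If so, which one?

Chaining the given relations: Wren < Gia < Maya < Bram < Omar.
So Omar is older.

Omar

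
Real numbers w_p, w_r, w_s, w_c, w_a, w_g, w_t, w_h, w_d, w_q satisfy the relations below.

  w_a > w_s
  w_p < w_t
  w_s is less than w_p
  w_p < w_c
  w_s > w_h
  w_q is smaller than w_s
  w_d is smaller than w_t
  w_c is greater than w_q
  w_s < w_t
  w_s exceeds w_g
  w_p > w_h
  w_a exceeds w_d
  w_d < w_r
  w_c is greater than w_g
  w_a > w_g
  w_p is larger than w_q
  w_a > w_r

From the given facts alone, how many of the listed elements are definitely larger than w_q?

Directly above w_q: w_s, w_p, w_c.
One step further: w_a, w_t (5 so far).
No other element is forced above w_q by the given relations, so the count is 5.

5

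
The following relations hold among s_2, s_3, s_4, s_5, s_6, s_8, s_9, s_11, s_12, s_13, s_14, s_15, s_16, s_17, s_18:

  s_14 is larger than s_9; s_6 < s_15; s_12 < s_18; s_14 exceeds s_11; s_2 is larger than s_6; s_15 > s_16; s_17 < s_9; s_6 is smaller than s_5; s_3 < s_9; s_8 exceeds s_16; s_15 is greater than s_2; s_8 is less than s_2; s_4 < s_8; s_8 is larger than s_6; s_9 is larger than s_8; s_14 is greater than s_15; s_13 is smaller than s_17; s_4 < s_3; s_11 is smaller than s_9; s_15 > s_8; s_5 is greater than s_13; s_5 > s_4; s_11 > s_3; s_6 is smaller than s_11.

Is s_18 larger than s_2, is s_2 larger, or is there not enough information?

undetermined

Following every chain through s_2: above s_2 we get s_15, s_14; below s_2 we get s_16, s_6, s_4, s_8.
s_18 is not reached, and no chain runs the other way from s_18 to s_2.
So the given relations leave the order of s_2 and s_18 undetermined.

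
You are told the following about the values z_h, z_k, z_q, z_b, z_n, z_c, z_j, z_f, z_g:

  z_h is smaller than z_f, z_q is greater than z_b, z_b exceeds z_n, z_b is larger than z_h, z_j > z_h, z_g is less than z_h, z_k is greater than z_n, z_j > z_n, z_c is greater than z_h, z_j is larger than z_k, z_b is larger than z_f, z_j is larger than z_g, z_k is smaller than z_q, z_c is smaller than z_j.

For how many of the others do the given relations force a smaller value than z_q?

Directly below z_q: z_k, z_b.
One step further: z_n, z_h, z_f (5 so far).
One step further: z_g (6 so far).
Nothing else is reachable below z_q; 6 in all.

6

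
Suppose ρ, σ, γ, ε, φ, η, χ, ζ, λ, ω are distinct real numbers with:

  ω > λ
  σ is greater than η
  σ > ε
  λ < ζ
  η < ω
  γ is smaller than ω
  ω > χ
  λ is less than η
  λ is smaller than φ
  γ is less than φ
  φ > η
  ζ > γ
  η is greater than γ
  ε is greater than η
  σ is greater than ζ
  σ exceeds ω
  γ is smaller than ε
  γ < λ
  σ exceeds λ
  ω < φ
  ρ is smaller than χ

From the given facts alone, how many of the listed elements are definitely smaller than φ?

6

Directly below φ: γ, λ, η, ω.
One step further: χ (5 so far).
One step further: ρ (6 so far).
No other element is forced below φ by the given relations, so the count is 6.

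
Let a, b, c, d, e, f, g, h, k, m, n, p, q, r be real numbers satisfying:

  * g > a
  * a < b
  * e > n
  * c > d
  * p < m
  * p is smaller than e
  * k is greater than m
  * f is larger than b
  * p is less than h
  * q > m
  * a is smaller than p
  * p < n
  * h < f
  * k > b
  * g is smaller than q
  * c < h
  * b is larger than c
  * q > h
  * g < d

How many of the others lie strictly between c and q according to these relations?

Chaining upward from c reaches: b, h, f, k.
Chaining downward from q reaches: a, g, d, p, h, m.
Strictly between c and q are those in both lists: h — 1 element.

1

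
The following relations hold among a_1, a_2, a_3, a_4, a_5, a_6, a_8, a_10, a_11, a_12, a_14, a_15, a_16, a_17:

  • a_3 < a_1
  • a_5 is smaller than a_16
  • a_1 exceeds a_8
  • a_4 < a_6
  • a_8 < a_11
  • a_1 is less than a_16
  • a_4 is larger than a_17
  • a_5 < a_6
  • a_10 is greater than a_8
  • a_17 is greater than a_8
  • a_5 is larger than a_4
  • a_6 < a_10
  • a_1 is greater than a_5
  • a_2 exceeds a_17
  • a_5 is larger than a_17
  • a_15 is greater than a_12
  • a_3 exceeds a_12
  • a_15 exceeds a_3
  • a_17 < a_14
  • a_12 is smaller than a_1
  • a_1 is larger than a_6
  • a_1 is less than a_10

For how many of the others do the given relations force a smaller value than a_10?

From a_10 the given relations immediately reach a_8, a_6, a_1.
From those, a_12, a_4, a_3, a_5 — 7 in total.
From those, a_17 — 8 in total.
No other element is forced below a_10 by the given relations, so the count is 8.

8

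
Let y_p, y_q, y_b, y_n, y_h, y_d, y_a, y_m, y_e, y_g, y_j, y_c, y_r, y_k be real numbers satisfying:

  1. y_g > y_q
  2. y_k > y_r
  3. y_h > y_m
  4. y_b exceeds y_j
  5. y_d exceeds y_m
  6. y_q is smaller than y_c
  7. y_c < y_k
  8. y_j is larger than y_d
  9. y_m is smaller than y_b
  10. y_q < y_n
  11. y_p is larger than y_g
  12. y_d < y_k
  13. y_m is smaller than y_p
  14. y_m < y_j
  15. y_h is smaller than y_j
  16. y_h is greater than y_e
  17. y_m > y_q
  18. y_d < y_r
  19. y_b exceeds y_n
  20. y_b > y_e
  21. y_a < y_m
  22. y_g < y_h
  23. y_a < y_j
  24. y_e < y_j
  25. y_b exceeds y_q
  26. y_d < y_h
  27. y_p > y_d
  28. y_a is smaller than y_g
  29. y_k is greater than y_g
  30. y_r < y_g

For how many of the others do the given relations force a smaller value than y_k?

The elements the relations force below y_k are y_a, y_q, y_m, y_d, y_r, y_g, y_c — no chain reaches any other.
That is 7.

7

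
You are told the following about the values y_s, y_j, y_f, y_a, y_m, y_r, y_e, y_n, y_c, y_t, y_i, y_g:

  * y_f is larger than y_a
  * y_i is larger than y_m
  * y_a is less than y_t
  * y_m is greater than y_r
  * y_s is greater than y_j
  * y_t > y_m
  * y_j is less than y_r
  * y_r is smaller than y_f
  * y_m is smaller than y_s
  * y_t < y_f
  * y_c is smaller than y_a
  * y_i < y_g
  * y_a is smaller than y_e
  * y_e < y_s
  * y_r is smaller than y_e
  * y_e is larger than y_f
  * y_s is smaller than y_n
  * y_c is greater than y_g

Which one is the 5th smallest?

y_g

The consecutive relations fix a unique order: y_j < y_r < y_m < y_i < y_g < y_c < y_a < y_t < y_f < y_e < y_s < y_n.
The 5th smallest is y_g.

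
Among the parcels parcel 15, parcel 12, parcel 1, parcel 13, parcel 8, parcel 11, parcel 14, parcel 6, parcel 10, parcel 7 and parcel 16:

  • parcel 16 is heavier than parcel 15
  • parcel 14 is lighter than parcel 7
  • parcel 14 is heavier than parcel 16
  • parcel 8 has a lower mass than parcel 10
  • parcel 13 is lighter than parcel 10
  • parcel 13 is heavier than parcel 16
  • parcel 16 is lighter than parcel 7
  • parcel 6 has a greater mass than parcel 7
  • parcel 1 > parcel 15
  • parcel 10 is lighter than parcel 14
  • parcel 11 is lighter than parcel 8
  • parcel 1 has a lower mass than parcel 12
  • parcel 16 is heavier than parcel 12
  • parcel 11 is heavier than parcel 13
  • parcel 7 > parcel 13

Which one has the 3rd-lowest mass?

Piecing the relations together gives one ordering: parcel 15 < parcel 1 < parcel 12 < parcel 16 < parcel 13 < parcel 11 < parcel 8 < parcel 10 < parcel 14 < parcel 7 < parcel 6.
Counting 3 from the smallest end gives parcel 12.

parcel 12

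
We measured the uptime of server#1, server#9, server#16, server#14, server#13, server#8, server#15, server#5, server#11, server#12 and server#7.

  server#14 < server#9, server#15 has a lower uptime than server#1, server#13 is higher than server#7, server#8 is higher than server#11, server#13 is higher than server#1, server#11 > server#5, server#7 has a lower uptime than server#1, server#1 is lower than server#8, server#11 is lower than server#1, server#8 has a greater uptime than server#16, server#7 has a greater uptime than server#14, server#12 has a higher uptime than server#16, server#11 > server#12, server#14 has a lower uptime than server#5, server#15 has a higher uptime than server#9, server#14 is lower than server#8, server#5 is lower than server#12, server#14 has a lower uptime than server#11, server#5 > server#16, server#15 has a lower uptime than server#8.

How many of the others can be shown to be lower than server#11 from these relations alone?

4

Directly below server#11: server#14, server#5, server#12.
One step further: server#16 (4 so far).
Nothing else is reachable below server#11; 4 in all.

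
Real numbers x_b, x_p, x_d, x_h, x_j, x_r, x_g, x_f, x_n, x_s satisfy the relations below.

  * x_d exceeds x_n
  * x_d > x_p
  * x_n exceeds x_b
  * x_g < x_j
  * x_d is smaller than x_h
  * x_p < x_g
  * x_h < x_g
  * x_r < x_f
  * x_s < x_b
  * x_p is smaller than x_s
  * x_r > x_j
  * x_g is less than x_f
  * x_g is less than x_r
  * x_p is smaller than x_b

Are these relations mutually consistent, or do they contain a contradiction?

consistent

The single ordering x_p < x_s < x_b < x_n < x_d < x_h < x_g < x_j < x_r < x_f satisfies every listed relation, so no contradiction arises.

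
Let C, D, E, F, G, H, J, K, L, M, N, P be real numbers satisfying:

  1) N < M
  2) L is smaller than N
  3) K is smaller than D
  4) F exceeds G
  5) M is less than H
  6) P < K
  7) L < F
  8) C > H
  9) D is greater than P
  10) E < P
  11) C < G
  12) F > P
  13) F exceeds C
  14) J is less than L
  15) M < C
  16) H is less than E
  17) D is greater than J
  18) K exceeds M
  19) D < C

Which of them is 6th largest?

P

The consecutive relations fix a unique order: J < L < N < M < H < E < P < K < D < C < G < F.
The 6th largest is P.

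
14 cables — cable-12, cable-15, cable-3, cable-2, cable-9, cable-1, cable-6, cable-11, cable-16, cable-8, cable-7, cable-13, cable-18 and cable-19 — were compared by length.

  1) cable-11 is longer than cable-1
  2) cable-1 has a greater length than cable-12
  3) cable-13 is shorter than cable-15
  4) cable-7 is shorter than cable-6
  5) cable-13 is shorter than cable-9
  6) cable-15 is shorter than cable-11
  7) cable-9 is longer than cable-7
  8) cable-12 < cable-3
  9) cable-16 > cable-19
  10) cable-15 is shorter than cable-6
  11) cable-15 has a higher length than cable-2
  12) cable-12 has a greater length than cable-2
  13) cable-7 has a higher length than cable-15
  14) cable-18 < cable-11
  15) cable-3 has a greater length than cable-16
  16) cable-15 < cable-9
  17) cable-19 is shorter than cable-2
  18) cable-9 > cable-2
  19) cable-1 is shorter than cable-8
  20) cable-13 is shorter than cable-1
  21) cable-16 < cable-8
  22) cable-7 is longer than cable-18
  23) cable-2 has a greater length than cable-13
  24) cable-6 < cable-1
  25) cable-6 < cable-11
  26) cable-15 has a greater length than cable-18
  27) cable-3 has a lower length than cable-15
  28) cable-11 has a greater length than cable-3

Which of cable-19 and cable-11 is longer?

Link the given pairs in sequence: cable-19 < cable-2; cable-2 < cable-12; cable-12 < cable-3; cable-3 < cable-15; cable-15 < cable-7; cable-7 < cable-6; cable-6 < cable-1; cable-1 < cable-11.
Together: cable-19 < cable-2 < cable-12 < cable-3 < cable-15 < cable-7 < cable-6 < cable-1 < cable-11.
So cable-19 < cable-11; cable-11 is the longer of the two.

cable-11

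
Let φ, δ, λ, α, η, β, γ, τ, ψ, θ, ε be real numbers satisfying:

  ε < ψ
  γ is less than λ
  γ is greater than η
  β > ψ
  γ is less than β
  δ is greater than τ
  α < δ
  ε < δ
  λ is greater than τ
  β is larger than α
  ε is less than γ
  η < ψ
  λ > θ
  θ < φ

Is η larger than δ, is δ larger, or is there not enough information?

undetermined

Following every chain through η: above η we get ψ, γ, λ, β.
δ is not reached, and no chain runs the other way from δ to η.
So the given relations leave the order of η and δ undetermined.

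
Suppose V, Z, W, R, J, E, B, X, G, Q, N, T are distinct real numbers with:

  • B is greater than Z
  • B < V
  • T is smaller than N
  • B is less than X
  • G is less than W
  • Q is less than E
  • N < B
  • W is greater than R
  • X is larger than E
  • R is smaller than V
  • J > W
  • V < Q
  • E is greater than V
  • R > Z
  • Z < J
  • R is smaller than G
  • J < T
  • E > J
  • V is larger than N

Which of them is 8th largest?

J

Piecing the relations together gives one ordering: Z < R < G < W < J < T < N < B < V < Q < E < X.
Counting 8 from the largest end gives J.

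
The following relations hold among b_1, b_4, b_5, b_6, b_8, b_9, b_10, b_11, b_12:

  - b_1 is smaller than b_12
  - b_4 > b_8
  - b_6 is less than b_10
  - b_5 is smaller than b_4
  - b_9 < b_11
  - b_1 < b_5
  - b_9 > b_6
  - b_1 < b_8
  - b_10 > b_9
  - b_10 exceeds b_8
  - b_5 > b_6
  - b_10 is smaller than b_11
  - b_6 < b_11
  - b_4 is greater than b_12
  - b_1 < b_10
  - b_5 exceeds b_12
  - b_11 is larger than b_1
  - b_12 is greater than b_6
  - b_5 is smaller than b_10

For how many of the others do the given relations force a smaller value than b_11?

7

From b_11 the given relations immediately reach b_6, b_1, b_9, b_10.
From those, b_8, b_5 — 6 in total.
From those, b_12 — 7 in total.
No other element is forced below b_11 by the given relations, so the count is 7.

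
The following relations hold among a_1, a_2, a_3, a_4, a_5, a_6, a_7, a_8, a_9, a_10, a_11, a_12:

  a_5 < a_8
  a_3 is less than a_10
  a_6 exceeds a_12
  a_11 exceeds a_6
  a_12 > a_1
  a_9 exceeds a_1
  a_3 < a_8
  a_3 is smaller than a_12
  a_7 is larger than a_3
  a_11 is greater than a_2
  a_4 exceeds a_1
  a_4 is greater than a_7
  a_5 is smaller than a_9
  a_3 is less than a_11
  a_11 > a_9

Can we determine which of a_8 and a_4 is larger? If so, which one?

undetermined

Following every chain through a_8: below a_8 we get a_3, a_5.
a_4 is not reached, and no chain runs the other way from a_4 to a_8.
So the given relations leave the order of a_8 and a_4 undetermined.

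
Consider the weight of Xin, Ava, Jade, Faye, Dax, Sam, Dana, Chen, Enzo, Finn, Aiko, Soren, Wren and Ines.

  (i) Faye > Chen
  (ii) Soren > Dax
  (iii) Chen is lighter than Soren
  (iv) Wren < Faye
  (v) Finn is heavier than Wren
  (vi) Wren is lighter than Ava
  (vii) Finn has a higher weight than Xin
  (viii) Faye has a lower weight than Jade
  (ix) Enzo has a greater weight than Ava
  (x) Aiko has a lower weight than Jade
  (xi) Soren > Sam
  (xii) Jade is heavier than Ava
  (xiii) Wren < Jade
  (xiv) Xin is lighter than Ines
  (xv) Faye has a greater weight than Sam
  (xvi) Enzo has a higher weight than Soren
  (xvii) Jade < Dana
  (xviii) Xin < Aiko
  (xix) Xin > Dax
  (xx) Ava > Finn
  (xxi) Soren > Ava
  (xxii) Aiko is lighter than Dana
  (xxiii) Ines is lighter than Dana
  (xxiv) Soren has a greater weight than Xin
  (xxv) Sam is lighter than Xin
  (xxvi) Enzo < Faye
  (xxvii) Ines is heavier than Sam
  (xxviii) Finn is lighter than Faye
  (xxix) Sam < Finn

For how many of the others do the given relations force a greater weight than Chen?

5

The elements the relations force above Chen are Soren, Enzo, Faye, Jade, Dana — no chain reaches any other.
That is 5.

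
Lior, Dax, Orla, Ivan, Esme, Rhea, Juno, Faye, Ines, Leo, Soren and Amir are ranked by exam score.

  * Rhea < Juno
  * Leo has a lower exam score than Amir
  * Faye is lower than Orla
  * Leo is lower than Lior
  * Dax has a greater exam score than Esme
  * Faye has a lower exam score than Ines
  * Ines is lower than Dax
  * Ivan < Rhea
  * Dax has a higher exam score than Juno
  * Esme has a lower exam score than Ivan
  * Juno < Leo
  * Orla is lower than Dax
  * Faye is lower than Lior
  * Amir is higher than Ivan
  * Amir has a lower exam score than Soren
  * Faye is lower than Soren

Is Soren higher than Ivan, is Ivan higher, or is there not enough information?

Ivan < Rhea and Rhea < Juno give Ivan < Juno.
With Juno < Leo: Ivan < Rhea < Juno < Leo.
Then Leo < Amir extends the chain to Amir.
With Amir < Soren: Ivan < Rhea < Juno < Leo < Amir < Soren.
So Soren is higher.

Soren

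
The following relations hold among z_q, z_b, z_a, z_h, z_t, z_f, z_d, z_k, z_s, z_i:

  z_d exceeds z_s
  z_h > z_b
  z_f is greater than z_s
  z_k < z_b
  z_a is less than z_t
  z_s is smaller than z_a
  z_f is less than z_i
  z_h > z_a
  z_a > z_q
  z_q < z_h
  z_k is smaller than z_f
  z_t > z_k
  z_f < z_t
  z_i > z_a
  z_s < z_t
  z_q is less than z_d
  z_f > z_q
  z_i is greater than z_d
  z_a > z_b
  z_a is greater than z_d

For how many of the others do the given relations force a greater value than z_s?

The elements the relations force above z_s are z_f, z_d, z_a, z_h, z_i, z_t — no chain reaches any other.
That is 6.

6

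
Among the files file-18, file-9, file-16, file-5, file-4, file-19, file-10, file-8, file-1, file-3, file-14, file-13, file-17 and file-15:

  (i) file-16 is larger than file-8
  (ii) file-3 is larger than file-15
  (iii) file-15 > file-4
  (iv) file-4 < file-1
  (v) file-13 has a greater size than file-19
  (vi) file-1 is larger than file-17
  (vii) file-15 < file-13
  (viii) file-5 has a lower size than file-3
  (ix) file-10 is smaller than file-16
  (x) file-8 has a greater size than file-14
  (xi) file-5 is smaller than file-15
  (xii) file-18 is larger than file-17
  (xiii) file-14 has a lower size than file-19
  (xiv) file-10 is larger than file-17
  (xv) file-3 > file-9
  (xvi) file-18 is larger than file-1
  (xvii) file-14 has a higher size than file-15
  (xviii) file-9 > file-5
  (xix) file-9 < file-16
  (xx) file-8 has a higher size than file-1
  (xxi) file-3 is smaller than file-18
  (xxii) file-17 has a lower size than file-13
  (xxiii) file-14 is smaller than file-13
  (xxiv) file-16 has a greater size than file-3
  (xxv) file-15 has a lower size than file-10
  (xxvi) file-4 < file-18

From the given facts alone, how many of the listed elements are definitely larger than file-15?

8

The elements the relations force above file-15 are file-14, file-19, file-13, file-3, file-18, file-10, file-8, file-16 — no chain reaches any other.
That is 8.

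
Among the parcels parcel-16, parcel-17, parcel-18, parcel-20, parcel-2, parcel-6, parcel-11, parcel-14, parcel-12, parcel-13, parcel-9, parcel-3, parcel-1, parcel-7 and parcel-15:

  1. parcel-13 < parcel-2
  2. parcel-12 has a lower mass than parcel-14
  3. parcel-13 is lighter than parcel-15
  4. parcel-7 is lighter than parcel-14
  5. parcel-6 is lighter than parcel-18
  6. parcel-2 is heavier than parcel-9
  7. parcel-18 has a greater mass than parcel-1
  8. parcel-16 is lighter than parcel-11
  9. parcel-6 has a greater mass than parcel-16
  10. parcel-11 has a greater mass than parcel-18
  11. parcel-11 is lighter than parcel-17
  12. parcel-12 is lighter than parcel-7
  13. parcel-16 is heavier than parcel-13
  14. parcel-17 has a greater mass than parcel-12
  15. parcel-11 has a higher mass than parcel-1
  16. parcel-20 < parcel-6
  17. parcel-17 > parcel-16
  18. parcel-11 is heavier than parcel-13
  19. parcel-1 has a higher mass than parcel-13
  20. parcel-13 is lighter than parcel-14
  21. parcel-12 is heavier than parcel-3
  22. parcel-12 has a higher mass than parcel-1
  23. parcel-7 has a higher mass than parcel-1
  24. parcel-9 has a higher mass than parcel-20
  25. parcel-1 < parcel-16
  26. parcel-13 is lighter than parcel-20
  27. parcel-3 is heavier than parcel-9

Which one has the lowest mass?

parcel-13

Chaining upward from parcel-13: directly above it, parcel-20, parcel-1, parcel-2, parcel-15, parcel-16, parcel-14, parcel-11; then parcel-9, parcel-12, parcel-6, parcel-7, parcel-18, parcel-17; then parcel-3.
That covers every other element, and nothing is given below parcel-13, so parcel-13 is the lowest mass.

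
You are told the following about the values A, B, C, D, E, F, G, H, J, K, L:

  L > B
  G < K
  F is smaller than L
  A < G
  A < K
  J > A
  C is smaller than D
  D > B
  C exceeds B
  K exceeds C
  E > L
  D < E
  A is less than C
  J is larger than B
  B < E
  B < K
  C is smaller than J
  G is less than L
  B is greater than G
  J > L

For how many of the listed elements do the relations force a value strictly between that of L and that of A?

2

Chaining upward from A reaches: G, B, C, K, D, E, J.
Chaining downward from L reaches: G, B, F.
Strictly between A and L are those in both lists: G, B — 2 elements.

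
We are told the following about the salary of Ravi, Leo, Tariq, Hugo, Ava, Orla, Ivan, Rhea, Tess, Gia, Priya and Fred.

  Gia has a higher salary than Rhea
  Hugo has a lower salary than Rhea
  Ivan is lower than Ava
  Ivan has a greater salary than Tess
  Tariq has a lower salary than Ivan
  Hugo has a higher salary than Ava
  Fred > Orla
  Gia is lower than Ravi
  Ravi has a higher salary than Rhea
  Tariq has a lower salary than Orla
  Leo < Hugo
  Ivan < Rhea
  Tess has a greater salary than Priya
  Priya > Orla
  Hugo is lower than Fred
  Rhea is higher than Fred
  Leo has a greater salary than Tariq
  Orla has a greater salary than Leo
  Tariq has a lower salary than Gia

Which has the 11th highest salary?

Leo

The consecutive relations fix a unique order: Tariq < Leo < Orla < Priya < Tess < Ivan < Ava < Hugo < Fred < Rhea < Gia < Ravi.
The 11th largest is Leo.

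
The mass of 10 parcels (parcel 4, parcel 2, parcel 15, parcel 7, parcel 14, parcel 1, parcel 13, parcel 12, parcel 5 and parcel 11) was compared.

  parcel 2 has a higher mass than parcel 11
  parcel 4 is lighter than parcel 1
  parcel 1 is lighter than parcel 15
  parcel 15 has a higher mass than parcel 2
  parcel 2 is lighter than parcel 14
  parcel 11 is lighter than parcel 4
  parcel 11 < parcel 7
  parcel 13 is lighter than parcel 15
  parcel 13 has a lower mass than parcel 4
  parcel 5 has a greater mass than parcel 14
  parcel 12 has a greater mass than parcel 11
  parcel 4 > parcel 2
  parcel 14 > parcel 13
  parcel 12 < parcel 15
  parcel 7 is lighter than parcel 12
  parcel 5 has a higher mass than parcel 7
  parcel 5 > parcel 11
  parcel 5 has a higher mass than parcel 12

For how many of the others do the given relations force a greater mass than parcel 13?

5

From parcel 13 the given relations immediately reach parcel 4, parcel 14, parcel 15.
From those, parcel 1, parcel 5 — 5 in total.
Nothing else is reachable above parcel 13; 5 in all.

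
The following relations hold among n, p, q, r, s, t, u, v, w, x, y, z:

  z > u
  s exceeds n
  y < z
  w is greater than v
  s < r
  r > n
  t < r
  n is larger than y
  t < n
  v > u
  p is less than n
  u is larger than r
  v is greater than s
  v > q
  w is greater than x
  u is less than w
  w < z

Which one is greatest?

z

Chaining downward from z: directly below it, y, u, w; then r, x, v; then q, t, n, s; then p.
That covers every other element, and nothing is given above z, so z is the greatest.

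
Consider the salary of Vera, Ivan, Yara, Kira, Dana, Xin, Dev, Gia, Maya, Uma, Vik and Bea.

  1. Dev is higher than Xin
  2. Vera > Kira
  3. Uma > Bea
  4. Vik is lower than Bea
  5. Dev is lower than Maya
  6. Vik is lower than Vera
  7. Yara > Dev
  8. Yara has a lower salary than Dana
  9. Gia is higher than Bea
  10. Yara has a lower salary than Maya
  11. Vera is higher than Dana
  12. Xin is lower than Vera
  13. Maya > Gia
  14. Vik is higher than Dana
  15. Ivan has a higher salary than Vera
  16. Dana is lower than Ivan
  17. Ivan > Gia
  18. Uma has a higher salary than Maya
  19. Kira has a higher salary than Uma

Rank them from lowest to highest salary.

Xin < Dev < Yara < Dana < Vik < Bea < Gia < Maya < Uma < Kira < Vera < Ivan

Each adjacent pair is fixed by a given relation: Xin < Dev; Dev < Yara; Yara < Dana; Dana < Vik; Vik < Bea; Bea < Gia; Gia < Maya; Maya < Uma; Uma < Kira; Kira < Vera; Vera < Ivan. Chaining them end to end gives the full order.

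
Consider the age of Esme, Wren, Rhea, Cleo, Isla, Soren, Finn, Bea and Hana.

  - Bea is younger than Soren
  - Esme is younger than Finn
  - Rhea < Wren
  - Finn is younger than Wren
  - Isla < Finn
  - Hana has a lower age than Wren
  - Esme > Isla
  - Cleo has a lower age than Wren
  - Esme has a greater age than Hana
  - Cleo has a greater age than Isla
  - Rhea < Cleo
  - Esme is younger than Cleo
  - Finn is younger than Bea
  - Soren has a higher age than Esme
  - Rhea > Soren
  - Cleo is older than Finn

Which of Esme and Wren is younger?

Esme

Esme < Finn < Bea < Soren < Rhea < Cleo < Wren, by transitivity through Finn, Bea, Soren, Rhea, Cleo.
So Esme < Wren; Esme is the younger of the two.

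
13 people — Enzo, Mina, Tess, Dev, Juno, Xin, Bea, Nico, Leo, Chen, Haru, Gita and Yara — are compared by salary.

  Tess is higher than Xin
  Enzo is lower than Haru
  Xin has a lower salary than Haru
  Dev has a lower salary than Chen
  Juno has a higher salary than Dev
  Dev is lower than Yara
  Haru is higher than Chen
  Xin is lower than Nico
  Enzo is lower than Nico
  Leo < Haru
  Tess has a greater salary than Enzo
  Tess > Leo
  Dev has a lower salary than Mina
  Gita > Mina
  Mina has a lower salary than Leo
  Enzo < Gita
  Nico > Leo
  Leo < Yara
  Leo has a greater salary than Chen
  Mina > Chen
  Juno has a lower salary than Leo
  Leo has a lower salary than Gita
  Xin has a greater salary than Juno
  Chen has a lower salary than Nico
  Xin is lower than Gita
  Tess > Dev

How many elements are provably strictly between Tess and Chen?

2

The relations place Chen below Tess. An element lies strictly between them when it is forced above Chen and also forced below Tess.
Above Chen: {Mina, Leo, Nico, Gita, Haru, Yara}. Below Tess: {Dev, Enzo, Juno, Mina, Xin, Leo}.
Intersection: {Mina, Leo} — 2.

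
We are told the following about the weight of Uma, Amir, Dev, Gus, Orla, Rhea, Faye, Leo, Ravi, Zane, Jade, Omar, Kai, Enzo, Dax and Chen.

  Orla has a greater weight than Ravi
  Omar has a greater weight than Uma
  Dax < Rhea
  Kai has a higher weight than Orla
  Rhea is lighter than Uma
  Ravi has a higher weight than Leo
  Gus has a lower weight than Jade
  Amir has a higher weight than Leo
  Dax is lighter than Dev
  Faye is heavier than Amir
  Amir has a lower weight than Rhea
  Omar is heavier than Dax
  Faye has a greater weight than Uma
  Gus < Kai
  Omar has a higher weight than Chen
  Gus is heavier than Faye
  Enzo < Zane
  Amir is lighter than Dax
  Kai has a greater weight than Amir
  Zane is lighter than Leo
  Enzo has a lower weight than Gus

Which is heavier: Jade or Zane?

Jade

Chaining the given relations: Zane < Leo < Amir < Rhea < Uma < Faye < Gus < Jade.
So Zane < Jade; Jade is the heavier of the two.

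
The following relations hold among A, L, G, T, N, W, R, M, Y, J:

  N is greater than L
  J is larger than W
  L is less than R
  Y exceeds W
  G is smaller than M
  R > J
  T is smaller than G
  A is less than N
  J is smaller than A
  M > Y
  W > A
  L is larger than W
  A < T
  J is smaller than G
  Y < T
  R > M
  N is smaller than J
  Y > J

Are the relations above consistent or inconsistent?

Chaining the given relations yields A < W < L < N < J, so A < J. But one relation states J < A. These cannot both hold.

inconsistent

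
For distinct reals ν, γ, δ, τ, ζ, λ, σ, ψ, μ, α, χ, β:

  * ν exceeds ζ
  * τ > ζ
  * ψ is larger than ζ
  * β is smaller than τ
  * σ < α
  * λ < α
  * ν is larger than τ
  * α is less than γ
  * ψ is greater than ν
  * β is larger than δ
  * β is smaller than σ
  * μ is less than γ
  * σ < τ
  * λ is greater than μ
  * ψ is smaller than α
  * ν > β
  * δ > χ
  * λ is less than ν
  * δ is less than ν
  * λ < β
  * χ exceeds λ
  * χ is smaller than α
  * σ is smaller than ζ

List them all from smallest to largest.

Nothing is placed below μ, so it is least; from there μ < λ; λ < χ; χ < δ; δ < β; β < σ; σ < ζ; ζ < τ; τ < ν; ν < ψ; ψ < α; α < γ, each given directly.

μ < λ < χ < δ < β < σ < ζ < τ < ν < ψ < α < γ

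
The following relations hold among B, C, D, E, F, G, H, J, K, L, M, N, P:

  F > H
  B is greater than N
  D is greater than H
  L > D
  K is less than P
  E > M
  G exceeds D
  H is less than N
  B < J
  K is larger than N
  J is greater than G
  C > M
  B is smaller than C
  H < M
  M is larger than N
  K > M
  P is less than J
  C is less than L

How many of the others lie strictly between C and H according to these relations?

Chaining upward from H reaches: D, N, M, B, K, P, F, E, G, L, J.
Chaining downward from C reaches: N, M, B.
Strictly between H and C are those in both lists: N, M, B — 3 elements.

3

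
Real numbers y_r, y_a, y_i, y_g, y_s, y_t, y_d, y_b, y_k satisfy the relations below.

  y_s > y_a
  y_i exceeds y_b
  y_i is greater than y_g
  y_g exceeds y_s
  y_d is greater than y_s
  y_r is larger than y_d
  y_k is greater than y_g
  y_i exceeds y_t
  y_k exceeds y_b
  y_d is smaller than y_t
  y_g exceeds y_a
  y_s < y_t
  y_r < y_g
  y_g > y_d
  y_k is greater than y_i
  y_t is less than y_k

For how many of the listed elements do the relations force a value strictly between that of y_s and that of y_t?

1

The relations place y_s below y_t. An element lies strictly between them when it is forced above y_s and also forced below y_t.
Above y_s: {y_d, y_r, y_g, y_i, y_k}. Below y_t: {y_a, y_d}.
Intersection: {y_d} — 1.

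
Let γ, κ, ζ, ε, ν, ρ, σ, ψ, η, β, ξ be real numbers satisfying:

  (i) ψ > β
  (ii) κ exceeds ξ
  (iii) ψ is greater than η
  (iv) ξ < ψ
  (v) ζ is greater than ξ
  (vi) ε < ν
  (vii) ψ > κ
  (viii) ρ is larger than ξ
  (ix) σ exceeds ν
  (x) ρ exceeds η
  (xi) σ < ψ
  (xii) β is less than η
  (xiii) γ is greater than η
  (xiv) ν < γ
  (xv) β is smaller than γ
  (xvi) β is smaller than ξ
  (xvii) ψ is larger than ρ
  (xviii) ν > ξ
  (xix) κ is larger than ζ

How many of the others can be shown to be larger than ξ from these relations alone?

7

The elements the relations force above ξ are ζ, κ, ν, γ, σ, ρ, ψ — no chain reaches any other.
That is 7.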